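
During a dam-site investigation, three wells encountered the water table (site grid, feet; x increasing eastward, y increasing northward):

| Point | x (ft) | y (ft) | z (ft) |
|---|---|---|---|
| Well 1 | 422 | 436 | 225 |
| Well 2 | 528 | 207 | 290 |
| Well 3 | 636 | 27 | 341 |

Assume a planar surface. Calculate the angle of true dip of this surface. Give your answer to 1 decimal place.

Two edge vectors: Well 1→Well 2 = (106, -229, 65), Well 1→Well 3 = (214, -409, 116).
Normal n = (Well 1→Well 2) × (Well 1→Well 3) = (21, 1614, 5652).
So ∂z/∂x = −n_x/n_z = −0.00372 and ∂z/∂y = −n_y/n_z = −0.28556.
Gradient magnitude |∇z| = √(a² + b²) = √(0.00001 + 0.08155) = 0.28559.
True dip = arctan(0.28559) = 15.9°, dipping toward N (azimuth ≈ 001°).

15.9°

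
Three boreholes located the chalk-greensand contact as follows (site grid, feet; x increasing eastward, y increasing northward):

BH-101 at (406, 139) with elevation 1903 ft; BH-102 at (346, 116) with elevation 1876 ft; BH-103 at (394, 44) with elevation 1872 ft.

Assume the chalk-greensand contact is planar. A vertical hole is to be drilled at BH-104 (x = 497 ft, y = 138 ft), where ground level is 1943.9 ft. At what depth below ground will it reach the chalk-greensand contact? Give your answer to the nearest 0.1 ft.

10.1 ft

Two edge vectors: BH-101→BH-102 = (-60, -23, -27), BH-101→BH-103 = (-12, -95, -31).
Normal n = (BH-101→BH-102) × (BH-101→BH-103) = (-1852, -1536, 5424).
So ∂z/∂x = −n_x/n_z = 0.34145 and ∂z/∂y = −n_y/n_z = 0.28319.
Intercept c from BH-101: 1903 − 138.63 − 39.36 = 1725.01.
At (497, 138): z_contact = 169.70 + 39.08 + 1725.01 = 1933.79 ft.
Depth below ground = 1943.9 − 1933.79 = 10.1 ft.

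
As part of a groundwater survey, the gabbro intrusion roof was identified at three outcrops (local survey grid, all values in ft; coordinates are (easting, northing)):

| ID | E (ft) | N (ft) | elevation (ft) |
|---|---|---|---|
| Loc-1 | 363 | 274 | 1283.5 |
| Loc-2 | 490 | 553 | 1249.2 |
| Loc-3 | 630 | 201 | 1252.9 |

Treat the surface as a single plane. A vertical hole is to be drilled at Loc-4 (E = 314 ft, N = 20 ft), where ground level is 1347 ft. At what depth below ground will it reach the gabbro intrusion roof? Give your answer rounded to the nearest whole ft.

Let the plane be z = a·E + b·N + c.
Loc-2−Loc-1: 127a + 279b = −34.3;  Loc-3−Loc-1: 267a − 73b = −30.6.
Solving gives a = −0.13181, b = −0.06294.
Then c = 1283.5 − a·363 − b·274 = 1348.59.
At (314, 20): z_contact = −41.4 − 1.3 + 1348.59 = 1305.9 ft.
Depth below ground = 1347 − 1305.9 = 41 ft.

41 ft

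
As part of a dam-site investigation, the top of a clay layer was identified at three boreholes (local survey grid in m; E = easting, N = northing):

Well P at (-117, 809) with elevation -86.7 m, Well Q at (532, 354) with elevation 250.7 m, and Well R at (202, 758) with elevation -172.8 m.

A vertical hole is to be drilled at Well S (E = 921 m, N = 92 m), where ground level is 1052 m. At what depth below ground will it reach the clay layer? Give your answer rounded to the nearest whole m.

615 m

Let the plane be z = a·E + b·N + c.
Well Q−Well P: 649a − 455b = 337.4;  Well R−Well P: 319a − 51b = −86.1.
Solving gives a = −0.50321, b = −1.45931.
Then c = -86.7 − a·-117 − b·809 = 1035.00.
At (921, 92): z_contact = −463.5 − 134.3 + 1035.00 = 437.3 m.
Depth below ground = 1052 − 437.3 = 615 m.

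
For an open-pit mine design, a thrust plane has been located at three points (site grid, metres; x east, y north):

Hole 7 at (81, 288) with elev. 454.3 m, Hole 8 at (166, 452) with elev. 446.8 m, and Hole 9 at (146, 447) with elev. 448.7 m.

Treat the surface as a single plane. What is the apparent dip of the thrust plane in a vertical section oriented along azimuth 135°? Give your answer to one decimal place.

Let the plane be z = a·x + b·y + c.
Hole 8−Hole 7: 85a + 164b = −7.5;  Hole 9−Hole 7: 65a + 159b = −5.6.
Solving gives a = −0.09601, b = 0.00403.
Unit vector along 135° is (sin 135°, cos 135°) = (0.7071, -0.7071).
Slope in that direction = a·(0.7071) + b·(-0.7071) = −0.07074.
Apparent dip = arctan|0.07074| = 4.0° (true dip is 5.5°, so apparent ≤ true as expected).

4.0°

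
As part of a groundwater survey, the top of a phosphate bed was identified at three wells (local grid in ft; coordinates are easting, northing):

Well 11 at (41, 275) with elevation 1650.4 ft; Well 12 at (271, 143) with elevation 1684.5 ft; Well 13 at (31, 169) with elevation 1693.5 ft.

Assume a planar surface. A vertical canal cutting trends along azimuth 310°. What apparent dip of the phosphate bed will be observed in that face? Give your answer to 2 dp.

11.01°

Two edge vectors: Well 11→Well 12 = (230, -132, 34.1), Well 11→Well 13 = (-10, -106, 43.1).
Normal n = (Well 11→Well 12) × (Well 11→Well 13) = (-2074.6, -10254, -25700).
So ∂z/∂easting = −n_x/n_z = −0.08072 and ∂z/∂northing = −n_y/n_z = −0.39899.
Unit vector along 310° is (sin 310°, cos 310°) = (-0.7660, 0.6428).
Slope in that direction = a·(-0.7660) + b·(0.6428) = −0.19463.
Apparent dip = arctan|0.19463| = 11.01° (true dip is 22.1°, so apparent ≤ true as expected).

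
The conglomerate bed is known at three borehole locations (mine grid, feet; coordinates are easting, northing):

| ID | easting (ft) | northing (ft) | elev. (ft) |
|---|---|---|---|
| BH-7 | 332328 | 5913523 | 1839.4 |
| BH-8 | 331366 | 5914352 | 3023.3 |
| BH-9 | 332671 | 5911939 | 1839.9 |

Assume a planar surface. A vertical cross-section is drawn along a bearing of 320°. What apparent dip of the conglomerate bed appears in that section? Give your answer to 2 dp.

35.81°

Two edge vectors: BH-7→BH-8 = (-962, 829, 1183.9), BH-7→BH-9 = (343, -1584, 0.5).
Normal n = (BH-7→BH-8) × (BH-7→BH-9) = (1875712.1, 406558.7, 1239461).
So ∂z/∂easting = −n_x/n_z = −1.51333 and ∂z/∂northing = −n_y/n_z = −0.32801.
Unit vector along 320° is (sin 320°, cos 320°) = (-0.6428, 0.7660).
Slope in that direction = a·(-0.6428) + b·(0.7660) = 0.72148.
Apparent dip = arctan|0.72148| = 35.81° (true dip is 57.1°, so apparent ≤ true as expected).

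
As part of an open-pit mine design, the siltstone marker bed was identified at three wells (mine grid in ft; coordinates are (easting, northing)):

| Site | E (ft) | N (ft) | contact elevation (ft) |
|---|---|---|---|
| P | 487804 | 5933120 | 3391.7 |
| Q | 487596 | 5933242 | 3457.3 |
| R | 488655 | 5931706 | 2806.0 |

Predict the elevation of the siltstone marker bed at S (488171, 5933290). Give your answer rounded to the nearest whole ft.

Two edge vectors: P→Q = (-208, 122, 65.6), P→R = (851, -1414, -585.7).
Normal n = (P→Q) × (P→R) = (21303, -66000, 190290).
So ∂z/∂E = −n_x/n_z = −0.11195018 and ∂z/∂N = −n_y/n_z = 0.34683904.
Intercept c from P: 3391.7 + 54609.75 − 2057837.62 = −1999836.17.
At (488171, 5933290): z = −54650.8 + 2057896.6 − 1999836.17 = 3409.6 ft.

3410 ft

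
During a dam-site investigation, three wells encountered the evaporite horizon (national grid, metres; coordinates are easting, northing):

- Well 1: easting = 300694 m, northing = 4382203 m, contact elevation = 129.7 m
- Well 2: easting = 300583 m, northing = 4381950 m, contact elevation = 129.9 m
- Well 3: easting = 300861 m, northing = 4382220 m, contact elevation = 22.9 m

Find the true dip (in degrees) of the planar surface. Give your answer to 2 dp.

36.15°

Two edge vectors: Well 1→Well 2 = (-111, -253, 0.2), Well 1→Well 3 = (167, 17, -106.8).
Normal n = (Well 1→Well 2) × (Well 1→Well 3) = (27017, -11821.4, 40364).
So ∂z/∂easting = −n_x/n_z = −0.66933 and ∂z/∂northing = −n_y/n_z = 0.29287.
Gradient magnitude |∇z| = √(a² + b²) = √(0.44801 + 0.08577) = 0.73060.
True dip = arctan(0.73060) = 36.15°, dipping toward ESE (azimuth ≈ 114°).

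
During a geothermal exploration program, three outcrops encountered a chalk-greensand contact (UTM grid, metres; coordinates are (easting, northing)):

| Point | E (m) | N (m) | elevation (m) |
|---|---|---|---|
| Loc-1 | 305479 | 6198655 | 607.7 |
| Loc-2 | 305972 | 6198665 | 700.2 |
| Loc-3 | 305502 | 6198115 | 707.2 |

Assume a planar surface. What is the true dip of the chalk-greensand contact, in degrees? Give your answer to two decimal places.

Two edge vectors: Loc-1→Loc-2 = (493, 10, 92.5), Loc-1→Loc-3 = (23, -540, 99.5).
Normal n = (Loc-1→Loc-2) × (Loc-1→Loc-3) = (50945, -46926, -266450).
So ∂z/∂E = −n_x/n_z = 0.19120 and ∂z/∂N = −n_y/n_z = −0.17612.
Gradient magnitude |∇z| = √(a² + b²) = √(0.03656 + 0.03102) = 0.25995.
True dip = arctan(0.25995) = 14.57°, dipping toward NW (azimuth ≈ 313°).

14.57°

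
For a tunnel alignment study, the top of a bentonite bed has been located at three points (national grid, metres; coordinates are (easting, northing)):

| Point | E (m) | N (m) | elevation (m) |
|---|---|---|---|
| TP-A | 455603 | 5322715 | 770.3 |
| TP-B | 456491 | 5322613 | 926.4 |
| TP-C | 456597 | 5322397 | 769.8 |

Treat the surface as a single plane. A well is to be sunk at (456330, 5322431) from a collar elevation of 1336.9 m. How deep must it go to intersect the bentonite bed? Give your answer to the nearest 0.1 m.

Let the plane be z = a·E + b·N + c.
TP-B−TP-A: 888a − 102b = 156.1;  TP-C−TP-A: 994a − 318b = −0.5.
Solving gives a = 0.274540874, b = 0.859728392.
Then c = 770.3 − a·455603 − b·5322715 = −4700400.55.
At (456330, 5322431): z_contact = 125281.24 + 4575845.04 − 4700400.55 = 725.73 m.
Depth below ground = 1336.9 − 725.73 = 611.2 m.

611.2 m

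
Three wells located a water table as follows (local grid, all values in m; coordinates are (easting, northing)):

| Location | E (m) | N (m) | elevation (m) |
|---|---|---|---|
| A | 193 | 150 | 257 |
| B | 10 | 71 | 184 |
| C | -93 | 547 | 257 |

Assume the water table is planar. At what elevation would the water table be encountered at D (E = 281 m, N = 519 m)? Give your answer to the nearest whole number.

Two edge vectors: A→B = (-183, -79, -73), A→C = (-286, 397, 0).
Normal n = (A→B) × (A→C) = (28981, 20878, -95245).
So ∂z/∂E = −n_x/n_z = 0.30428 and ∂z/∂N = −n_y/n_z = 0.21920.
Intercept c from A: 257 − 58.73 − 32.88 = 165.39.
At (281, 519): z = 85.5 + 113.8 + 165.39 = 364.7 m.

365 m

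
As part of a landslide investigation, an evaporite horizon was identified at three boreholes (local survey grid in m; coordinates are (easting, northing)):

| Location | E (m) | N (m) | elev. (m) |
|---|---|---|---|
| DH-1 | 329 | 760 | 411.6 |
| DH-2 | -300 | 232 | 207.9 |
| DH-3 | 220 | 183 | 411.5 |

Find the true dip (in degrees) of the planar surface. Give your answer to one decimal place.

Two edge vectors: DH-1→DH-2 = (-629, -528, -203.7), DH-1→DH-3 = (-109, -577, -0.1).
Normal n = (DH-1→DH-2) × (DH-1→DH-3) = (-117482.1, 22140.4, 305381).
So ∂z/∂E = −n_x/n_z = 0.38471 and ∂z/∂N = −n_y/n_z = −0.07250.
Gradient magnitude |∇z| = √(a² + b²) = √(0.14800 + 0.00526) = 0.39148.
True dip = arctan(0.39148) = 21.4°, dipping toward W (azimuth ≈ 281°).

21.4°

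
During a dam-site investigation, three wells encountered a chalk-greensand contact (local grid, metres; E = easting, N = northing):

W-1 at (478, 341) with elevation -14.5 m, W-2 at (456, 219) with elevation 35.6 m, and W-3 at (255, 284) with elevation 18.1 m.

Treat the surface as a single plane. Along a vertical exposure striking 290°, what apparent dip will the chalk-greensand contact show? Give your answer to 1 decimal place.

Two edge vectors: W-1→W-2 = (-22, -122, 50.1), W-1→W-3 = (-223, -57, 32.6).
Normal n = (W-1→W-2) × (W-1→W-3) = (-1121.5, -10455.1, -25952).
So ∂z/∂E = −n_x/n_z = −0.04321 and ∂z/∂N = −n_y/n_z = −0.40286.
Unit vector along 290° is (sin 290°, cos 290°) = (-0.9397, 0.3420).
Slope in that direction = a·(-0.9397) + b·(0.3420) = −0.09718.
Apparent dip = arctan|0.09718| = 5.6° (true dip is 22.1°, so apparent ≤ true as expected).

5.6°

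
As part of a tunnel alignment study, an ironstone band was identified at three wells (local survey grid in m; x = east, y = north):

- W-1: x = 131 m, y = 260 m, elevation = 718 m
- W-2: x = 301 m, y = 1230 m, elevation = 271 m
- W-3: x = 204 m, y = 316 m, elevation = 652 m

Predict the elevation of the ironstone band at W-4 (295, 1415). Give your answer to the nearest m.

210 m

Two edge vectors: W-1→W-2 = (170, 970, -447), W-1→W-3 = (73, 56, -66).
Normal n = (W-1→W-2) × (W-1→W-3) = (-38988, -21411, -61290).
So ∂z/∂x = −n_x/n_z = −0.63612 and ∂z/∂y = −n_y/n_z = −0.34934.
Intercept c from W-1: 718 + 83.33 + 90.83 = 892.16.
At (295, 1415): z = −187.7 − 494.3 + 892.16 = 210.2 m.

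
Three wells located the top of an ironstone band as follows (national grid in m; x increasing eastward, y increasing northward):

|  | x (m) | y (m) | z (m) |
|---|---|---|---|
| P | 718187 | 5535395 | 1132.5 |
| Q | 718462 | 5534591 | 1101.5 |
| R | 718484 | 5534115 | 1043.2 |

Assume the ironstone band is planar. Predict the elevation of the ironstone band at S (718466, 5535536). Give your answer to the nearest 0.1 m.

1230.8 m

Two edge vectors: P→Q = (275, -804, -31), P→R = (297, -1280, -89.3).
Normal n = (P→Q) × (P→R) = (32117.2, 15350.5, -113212).
So ∂z/∂x = −n_x/n_z = 0.283690775 and ∂z/∂y = −n_y/n_z = 0.135590750.
Intercept c from P: 1132.5 − 203743.03 − 750548.36 = −953158.89.
At (718466, 5535536): z = 203822.2 + 750567.5 − 953158.89 = 1230.8 m.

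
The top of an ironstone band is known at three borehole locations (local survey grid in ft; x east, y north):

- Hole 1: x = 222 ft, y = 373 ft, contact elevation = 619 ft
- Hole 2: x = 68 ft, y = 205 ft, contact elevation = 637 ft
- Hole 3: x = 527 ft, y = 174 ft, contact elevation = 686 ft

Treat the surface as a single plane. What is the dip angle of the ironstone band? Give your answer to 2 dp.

Let the plane be z = a·x + b·y + c.
Hole 2−Hole 1: −154a − 168b = 18;  Hole 3−Hole 1: 305a − 199b = 67.
Solving gives a = 0.09372, b = −0.19305.
Gradient magnitude |∇z| = √(a² + b²) = √(0.00878 + 0.03727) = 0.21459.
True dip = arctan(0.21459) = 12.11°, dipping toward NNW (azimuth ≈ 334°).

12.11°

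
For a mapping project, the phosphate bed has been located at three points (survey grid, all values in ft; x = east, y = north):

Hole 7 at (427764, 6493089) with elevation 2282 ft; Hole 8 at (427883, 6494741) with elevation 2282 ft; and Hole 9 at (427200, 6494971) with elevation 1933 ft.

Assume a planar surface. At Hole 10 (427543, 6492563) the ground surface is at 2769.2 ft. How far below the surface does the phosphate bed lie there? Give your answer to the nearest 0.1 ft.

Let the plane be z = a·x + b·y + c.
Hole 8−Hole 7: 119a + 1652b = 0;  Hole 9−Hole 7: −564a + 1882b = −349.
Solving gives a = 0.498879453, b = −0.035936232.
Then c = 2282 − a·427764 − b·6493089 = 22216.48.
At (427543, 6492563): z_contact = 213292.42 − 233318.25 + 22216.48 = 2190.65 ft.
Depth below ground = 2769.2 − 2190.65 = 578.5 ft.

578.5 ft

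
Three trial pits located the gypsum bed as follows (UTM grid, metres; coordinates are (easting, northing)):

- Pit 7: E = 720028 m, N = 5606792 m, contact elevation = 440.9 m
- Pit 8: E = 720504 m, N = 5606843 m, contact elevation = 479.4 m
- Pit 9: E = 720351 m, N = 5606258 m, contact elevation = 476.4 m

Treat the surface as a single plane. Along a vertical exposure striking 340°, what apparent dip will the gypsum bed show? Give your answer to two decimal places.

Let the plane be z = a·E + b·N + c.
Pit 8−Pit 7: 476a + 51b = 38.5;  Pit 9−Pit 7: 323a − 534b = 35.5.
Solving gives a = 0.08265, b = −0.01649.
Unit vector along 340° is (sin 340°, cos 340°) = (-0.3420, 0.9397).
Slope in that direction = a·(-0.3420) + b·(0.9397) = −0.04376.
Apparent dip = arctan|0.04376| = 2.51° (true dip is 4.8°, so apparent ≤ true as expected).

2.51°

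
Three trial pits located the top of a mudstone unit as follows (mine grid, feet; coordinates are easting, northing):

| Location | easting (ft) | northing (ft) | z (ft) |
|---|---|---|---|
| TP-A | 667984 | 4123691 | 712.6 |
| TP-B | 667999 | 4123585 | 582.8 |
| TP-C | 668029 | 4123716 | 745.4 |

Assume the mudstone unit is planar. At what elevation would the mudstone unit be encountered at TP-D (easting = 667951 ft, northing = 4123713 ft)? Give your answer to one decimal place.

Two edge vectors: TP-A→TP-B = (15, -106, -129.8), TP-A→TP-C = (45, 25, 32.8).
Normal n = (TP-A→TP-B) × (TP-A→TP-C) = (-231.8, -6333, 5145).
So ∂z/∂easting = −n_x/n_z = 0.045053450 and ∂z/∂northing = −n_y/n_z = 1.230903790.
Intercept c from TP-A: 712.6 − 30094.98 − 5075866.88 = −5105249.26.
At (667951, 4123713): z = 30093.5 + 5075894.0 − 5105249.26 = 738.2 ft.

738.2 ft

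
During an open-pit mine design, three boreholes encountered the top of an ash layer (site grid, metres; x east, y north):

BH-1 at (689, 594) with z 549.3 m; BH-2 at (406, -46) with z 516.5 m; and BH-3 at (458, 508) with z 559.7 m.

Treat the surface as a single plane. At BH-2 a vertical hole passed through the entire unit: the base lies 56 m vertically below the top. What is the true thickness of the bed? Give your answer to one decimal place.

Two edge vectors: BH-1→BH-2 = (-283, -640, -32.8), BH-1→BH-3 = (-231, -86, 10.4).
Normal n = (BH-1→BH-2) × (BH-1→BH-3) = (-9476.8, 10520, -123502).
So ∂z/∂x = −n_x/n_z = −0.07673 and ∂z/∂y = −n_y/n_z = 0.08518.
|∇z| = √(a²+b²) = 0.11465, so dip δ = arctan(0.11465) = 6.54°.
True thickness = vertical thickness × cos δ = 56 × cos 6.54° = 55.6 m.

55.6 m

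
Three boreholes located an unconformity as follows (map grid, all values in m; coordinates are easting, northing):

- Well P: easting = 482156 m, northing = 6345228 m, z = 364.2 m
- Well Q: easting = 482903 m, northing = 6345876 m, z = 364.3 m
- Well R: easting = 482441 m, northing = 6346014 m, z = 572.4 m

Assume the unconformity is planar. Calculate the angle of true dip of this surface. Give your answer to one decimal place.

Let the plane be z = a·easting + b·northing + c.
Well Q−Well P: 747a + 648b = 0.1;  Well R−Well P: 285a + 786b = 208.2.
Solving gives a = −0.33503, b = 0.38636.
Gradient magnitude |∇z| = √(a² + b²) = √(0.11224 + 0.14928) = 0.51139.
True dip = arctan(0.51139) = 27.1°, dipping toward SE (azimuth ≈ 139°).

27.1°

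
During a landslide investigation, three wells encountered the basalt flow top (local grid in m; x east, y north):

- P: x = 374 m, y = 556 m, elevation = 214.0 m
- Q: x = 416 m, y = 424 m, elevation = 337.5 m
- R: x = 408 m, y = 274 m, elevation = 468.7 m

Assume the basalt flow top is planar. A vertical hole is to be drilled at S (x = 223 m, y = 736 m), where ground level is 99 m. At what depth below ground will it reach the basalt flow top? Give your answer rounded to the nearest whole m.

69 m

Two edge vectors: P→Q = (42, -132, 123.5), P→R = (34, -282, 254.7).
Normal n = (P→Q) × (P→R) = (1206.6, -6498.4, -7356).
So ∂z/∂x = −n_x/n_z = 0.16403 and ∂z/∂y = −n_y/n_z = −0.88341.
Intercept c from P: 214 − 61.35 + 491.18 = 643.83.
At (223, 736): z_contact = 36.6 − 650.2 + 643.83 = 30.2 m.
Depth below ground = 99 − 30.2 = 69 m.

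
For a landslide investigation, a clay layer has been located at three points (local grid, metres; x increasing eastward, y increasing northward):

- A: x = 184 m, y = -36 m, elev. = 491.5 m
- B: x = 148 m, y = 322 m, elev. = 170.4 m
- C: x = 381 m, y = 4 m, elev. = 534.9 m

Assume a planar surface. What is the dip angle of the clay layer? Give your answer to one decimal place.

43.3°

Two edge vectors: A→B = (-36, 358, -321.1), A→C = (197, 40, 43.4).
Normal n = (A→B) × (A→C) = (28381.2, -61694.3, -71966).
So ∂z/∂x = −n_x/n_z = 0.39437 and ∂z/∂y = −n_y/n_z = −0.85727.
Gradient magnitude |∇z| = √(a² + b²) = √(0.15553 + 0.73491) = 0.94363.
True dip = arctan(0.94363) = 43.3°, dipping toward NNW (azimuth ≈ 335°).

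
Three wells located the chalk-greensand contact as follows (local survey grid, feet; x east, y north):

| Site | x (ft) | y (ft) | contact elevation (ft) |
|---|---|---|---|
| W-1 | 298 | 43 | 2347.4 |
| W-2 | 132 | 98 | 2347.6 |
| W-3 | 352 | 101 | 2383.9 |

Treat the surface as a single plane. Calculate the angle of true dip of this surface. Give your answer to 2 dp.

26.89°

Let the plane be z = a·x + b·y + c.
W-2−W-1: −166a + 55b = 0.2;  W-3−W-1: 54a + 58b = 36.5.
Solving gives a = 0.15843, b = 0.48181.
Gradient magnitude |∇z| = √(a² + b²) = √(0.02510 + 0.23214) = 0.50719.
True dip = arctan(0.50719) = 26.89°, dipping toward SSW (azimuth ≈ 198°).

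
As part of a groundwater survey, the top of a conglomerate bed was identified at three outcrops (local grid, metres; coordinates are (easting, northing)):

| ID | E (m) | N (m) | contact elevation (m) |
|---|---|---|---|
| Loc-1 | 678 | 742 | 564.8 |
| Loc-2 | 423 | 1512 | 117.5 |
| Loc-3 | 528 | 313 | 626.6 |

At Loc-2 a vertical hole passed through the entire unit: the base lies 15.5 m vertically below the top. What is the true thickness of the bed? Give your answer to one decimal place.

12.5 m

Two edge vectors: Loc-1→Loc-2 = (-255, 770, -447.3), Loc-1→Loc-3 = (-150, -429, 61.8).
Normal n = (Loc-1→Loc-2) × (Loc-1→Loc-3) = (-144305.7, 82854, 224895).
So ∂z/∂E = −n_x/n_z = 0.64166 and ∂z/∂N = −n_y/n_z = −0.36841.
|∇z| = √(a²+b²) = 0.73990, so dip δ = arctan(0.73990) = 36.50°.
True thickness = vertical thickness × cos δ = 15.5 × cos 36.50° = 12.5 m.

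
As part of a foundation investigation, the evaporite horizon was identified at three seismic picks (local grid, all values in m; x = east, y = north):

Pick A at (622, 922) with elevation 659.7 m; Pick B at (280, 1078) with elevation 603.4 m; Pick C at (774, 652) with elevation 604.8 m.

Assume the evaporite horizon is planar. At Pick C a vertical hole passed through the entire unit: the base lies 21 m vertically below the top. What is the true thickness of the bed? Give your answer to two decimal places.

18.57 m

Two edge vectors: Pick A→Pick B = (-342, 156, -56.3), Pick A→Pick C = (152, -270, -54.9).
Normal n = (Pick A→Pick B) × (Pick A→Pick C) = (-23765.4, -27333.4, 68628).
So ∂z/∂x = −n_x/n_z = 0.34629 and ∂z/∂y = −n_y/n_z = 0.39828.
|∇z| = √(a²+b²) = 0.52778, so dip δ = arctan(0.52778) = 27.82°.
True thickness = vertical thickness × cos δ = 21 × cos 27.82° = 18.57 m.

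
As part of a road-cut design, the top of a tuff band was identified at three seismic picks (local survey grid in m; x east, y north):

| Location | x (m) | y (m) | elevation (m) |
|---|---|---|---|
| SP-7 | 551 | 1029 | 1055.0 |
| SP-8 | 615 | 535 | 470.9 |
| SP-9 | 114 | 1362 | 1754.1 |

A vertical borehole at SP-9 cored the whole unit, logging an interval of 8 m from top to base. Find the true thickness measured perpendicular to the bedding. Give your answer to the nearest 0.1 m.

4.8 m

Two edge vectors: SP-7→SP-8 = (64, -494, -584.1), SP-7→SP-9 = (-437, 333, 699.1).
Normal n = (SP-7→SP-8) × (SP-7→SP-9) = (-150850.1, 210509.3, -194566).
So ∂z/∂x = −n_x/n_z = −0.77532 and ∂z/∂y = −n_y/n_z = 1.08194.
|∇z| = √(a²+b²) = 1.33106, so dip δ = arctan(1.33106) = 53.08°.
True thickness = vertical thickness × cos δ = 8 × cos 53.08° = 4.8 m.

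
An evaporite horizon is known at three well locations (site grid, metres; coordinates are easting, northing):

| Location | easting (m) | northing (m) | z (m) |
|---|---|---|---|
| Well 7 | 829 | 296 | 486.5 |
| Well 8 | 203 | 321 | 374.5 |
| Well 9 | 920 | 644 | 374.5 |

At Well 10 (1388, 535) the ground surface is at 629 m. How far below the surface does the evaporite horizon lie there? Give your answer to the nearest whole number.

138 m

Let the plane be z = a·easting + b·northing + c.
Well 8−Well 7: −626a + 25b = −112;  Well 9−Well 7: 91a + 348b = −112.
Solving gives a = 0.16434, b = −0.36481.
Then c = 486.5 − a·829 − b·296 = 458.24.
At (1388, 535): z_contact = 228.1 − 195.2 + 458.24 = 491.2 m.
Depth below ground = 629 − 491.2 = 138 m.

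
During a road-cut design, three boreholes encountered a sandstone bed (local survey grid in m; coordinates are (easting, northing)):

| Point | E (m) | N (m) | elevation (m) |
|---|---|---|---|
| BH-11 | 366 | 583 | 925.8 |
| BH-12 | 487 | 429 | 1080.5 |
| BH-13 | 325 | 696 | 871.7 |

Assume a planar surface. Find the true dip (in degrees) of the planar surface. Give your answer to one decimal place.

51.2°

Two edge vectors: BH-11→BH-12 = (121, -154, 154.7), BH-11→BH-13 = (-41, 113, -54.1).
Normal n = (BH-11→BH-12) × (BH-11→BH-13) = (-9149.7, 203.4, 7359).
So ∂z/∂E = −n_x/n_z = 1.24333 and ∂z/∂N = −n_y/n_z = −0.02764.
Gradient magnitude |∇z| = √(a² + b²) = √(1.54588 + 0.00076) = 1.24364.
True dip = arctan(1.24364) = 51.2°, dipping toward W (azimuth ≈ 271°).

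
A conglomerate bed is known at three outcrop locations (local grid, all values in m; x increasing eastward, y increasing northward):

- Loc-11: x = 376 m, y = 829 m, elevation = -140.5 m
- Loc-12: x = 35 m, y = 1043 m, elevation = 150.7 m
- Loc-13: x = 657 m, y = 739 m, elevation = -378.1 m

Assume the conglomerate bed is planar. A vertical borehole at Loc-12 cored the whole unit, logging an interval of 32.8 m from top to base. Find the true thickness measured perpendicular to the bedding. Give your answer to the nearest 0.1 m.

Two edge vectors: Loc-11→Loc-12 = (-341, 214, 291.2), Loc-11→Loc-13 = (281, -90, -237.6).
Normal n = (Loc-11→Loc-12) × (Loc-11→Loc-13) = (-24638.4, 805.6, -29444).
So ∂z/∂x = −n_x/n_z = −0.83679 and ∂z/∂y = −n_y/n_z = 0.02736.
|∇z| = √(a²+b²) = 0.83724, so dip δ = arctan(0.83724) = 39.94°.
True thickness = vertical thickness × cos δ = 32.8 × cos 39.94° = 25.1 m.

25.1 m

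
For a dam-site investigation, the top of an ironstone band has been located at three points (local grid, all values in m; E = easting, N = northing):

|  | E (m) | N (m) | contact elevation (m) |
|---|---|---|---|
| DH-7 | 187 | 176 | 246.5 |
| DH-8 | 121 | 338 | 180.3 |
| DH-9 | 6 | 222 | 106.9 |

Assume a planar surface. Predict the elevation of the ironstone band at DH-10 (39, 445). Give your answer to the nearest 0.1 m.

Let the plane be z = a·E + b·N + c.
DH-8−DH-7: −66a + 162b = −66.2;  DH-9−DH-7: −181a + 46b = −139.6.
Solving gives a = 0.74450, b = −0.10533.
Then c = 246.5 − a·187 − b·176 = 125.82.
At (39, 445): z = 29.0 − 46.9 + 125.82 = 108.0 m.

108.0 m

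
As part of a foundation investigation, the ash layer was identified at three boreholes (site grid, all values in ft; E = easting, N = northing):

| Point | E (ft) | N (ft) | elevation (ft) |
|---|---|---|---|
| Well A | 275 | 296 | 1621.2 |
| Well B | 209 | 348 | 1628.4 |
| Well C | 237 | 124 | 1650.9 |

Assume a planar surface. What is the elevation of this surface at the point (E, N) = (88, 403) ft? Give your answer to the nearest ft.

Two edge vectors: Well A→Well B = (-66, 52, 7.2), Well A→Well C = (-38, -172, 29.7).
Normal n = (Well A→Well B) × (Well A→Well C) = (2782.8, 1686.6, 13328).
So ∂z/∂E = −n_x/n_z = −0.20879 and ∂z/∂N = −n_y/n_z = −0.12655.
Intercept c from Well A: 1621.2 + 57.42 + 37.46 = 1716.08.
At (88, 403): z = −18.4 − 51.0 + 1716.08 = 1646.7 ft.

1647 ft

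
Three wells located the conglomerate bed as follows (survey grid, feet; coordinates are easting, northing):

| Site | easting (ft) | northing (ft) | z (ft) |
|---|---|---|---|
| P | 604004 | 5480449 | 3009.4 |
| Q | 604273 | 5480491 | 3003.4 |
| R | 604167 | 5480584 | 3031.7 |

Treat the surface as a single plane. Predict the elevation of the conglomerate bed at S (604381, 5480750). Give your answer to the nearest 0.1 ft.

3058.3 ft

Let the plane be z = a·easting + b·northing + c.
Q−P: 269a + 42b = −6;  R−P: 163a + 135b = 22.3.
Solving gives a = −0.059269062, b = 0.236747090.
Then c = 3009.4 − a·604004 − b·5480449 = −1258672.20.
At (604381, 5480750): z = −35821.1 + 1297551.6 − 1258672.20 = 3058.3 ft.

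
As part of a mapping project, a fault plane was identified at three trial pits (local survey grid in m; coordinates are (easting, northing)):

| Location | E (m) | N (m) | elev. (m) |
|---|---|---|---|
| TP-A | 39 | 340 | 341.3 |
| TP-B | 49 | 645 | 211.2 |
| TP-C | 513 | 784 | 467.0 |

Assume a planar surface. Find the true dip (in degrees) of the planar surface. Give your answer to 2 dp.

Two edge vectors: TP-A→TP-B = (10, 305, -130.1), TP-A→TP-C = (474, 444, 125.7).
Normal n = (TP-A→TP-B) × (TP-A→TP-C) = (96102.9, -62924.4, -140130).
So ∂z/∂E = −n_x/n_z = 0.68581 and ∂z/∂N = −n_y/n_z = −0.44904.
Gradient magnitude |∇z| = √(a² + b²) = √(0.47034 + 0.20164) = 0.81974.
True dip = arctan(0.81974) = 39.34°, dipping toward WNW (azimuth ≈ 303°).

39.34°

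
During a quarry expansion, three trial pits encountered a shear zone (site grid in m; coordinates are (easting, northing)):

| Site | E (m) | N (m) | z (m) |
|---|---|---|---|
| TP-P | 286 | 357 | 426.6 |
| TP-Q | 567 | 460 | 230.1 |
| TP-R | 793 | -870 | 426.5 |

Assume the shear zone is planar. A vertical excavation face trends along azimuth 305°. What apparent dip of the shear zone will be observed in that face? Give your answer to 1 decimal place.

19.5°

Let the plane be z = a·E + b·N + c.
TP-Q−TP-P: 281a + 103b = −196.5;  TP-R−TP-P: 507a − 1227b = −0.1.
Solving gives a = −0.60733, b = −0.25087.
Unit vector along 305° is (sin 305°, cos 305°) = (-0.8192, 0.5736).
Slope in that direction = a·(-0.8192) + b·(0.5736) = 0.35360.
Apparent dip = arctan|0.35360| = 19.5° (true dip is 33.3°, so apparent ≤ true as expected).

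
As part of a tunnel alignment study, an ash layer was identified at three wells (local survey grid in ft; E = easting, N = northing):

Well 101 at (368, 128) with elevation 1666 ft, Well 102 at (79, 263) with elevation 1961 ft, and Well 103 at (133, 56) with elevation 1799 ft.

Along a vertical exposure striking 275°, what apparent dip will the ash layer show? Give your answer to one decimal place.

38.5°

Two edge vectors: Well 101→Well 102 = (-289, 135, 295), Well 101→Well 103 = (-235, -72, 133).
Normal n = (Well 101→Well 102) × (Well 101→Well 103) = (39195, -30888, 52533).
So ∂z/∂E = −n_x/n_z = −0.74610 and ∂z/∂N = −n_y/n_z = 0.58797.
Unit vector along 275° is (sin 275°, cos 275°) = (-0.9962, 0.0872).
Slope in that direction = a·(-0.9962) + b·(0.0872) = 0.79451.
Apparent dip = arctan|0.79451| = 38.5° (true dip is 43.5°, so apparent ≤ true as expected).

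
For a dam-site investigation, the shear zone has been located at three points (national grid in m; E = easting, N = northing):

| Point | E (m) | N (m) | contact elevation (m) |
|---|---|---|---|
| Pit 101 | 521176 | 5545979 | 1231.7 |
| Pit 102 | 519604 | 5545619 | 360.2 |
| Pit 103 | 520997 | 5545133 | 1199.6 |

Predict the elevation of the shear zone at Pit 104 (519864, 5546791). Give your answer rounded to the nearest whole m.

412 m

Let the plane be z = a·E + b·N + c.
Pit 102−Pit 101: −1572a − 360b = −871.5;  Pit 103−Pit 101: −179a − 846b = −32.1.
Solving gives a = 0.57348799, b = −0.08339758.
Then c = 1231.7 − a·521176 − b·5545979 = 164864.74.
At (519864, 5546791): z = 298135.8 − 462588.9 + 164864.74 = 411.6 m.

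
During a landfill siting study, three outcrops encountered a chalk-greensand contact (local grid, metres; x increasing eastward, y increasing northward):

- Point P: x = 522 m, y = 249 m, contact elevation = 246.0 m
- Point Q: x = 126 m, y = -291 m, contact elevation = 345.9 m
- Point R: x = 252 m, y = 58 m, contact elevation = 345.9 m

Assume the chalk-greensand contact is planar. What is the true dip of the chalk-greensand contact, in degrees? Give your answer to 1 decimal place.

27.8°

Let the plane be z = a·x + b·y + c.
Point Q−Point P: −396a − 540b = 99.9;  Point R−Point P: −270a − 191b = 99.9.
Solving gives a = −0.49691, b = 0.17940.
Gradient magnitude |∇z| = √(a² + b²) = √(0.24692 + 0.03218) = 0.52830.
True dip = arctan(0.52830) = 27.8°, dipping toward ESE (azimuth ≈ 110°).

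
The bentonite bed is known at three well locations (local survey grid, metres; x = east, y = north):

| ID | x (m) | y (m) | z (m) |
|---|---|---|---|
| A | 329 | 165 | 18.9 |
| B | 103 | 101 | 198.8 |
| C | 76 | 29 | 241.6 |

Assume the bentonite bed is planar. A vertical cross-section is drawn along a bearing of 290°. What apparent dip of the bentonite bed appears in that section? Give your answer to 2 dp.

28.66°

Two edge vectors: A→B = (-226, -64, 179.9), A→C = (-253, -136, 222.7).
Normal n = (A→B) × (A→C) = (10213.6, 4815.5, 14544).
So ∂z/∂x = −n_x/n_z = −0.70226 and ∂z/∂y = −n_y/n_z = −0.33110.
Unit vector along 290° is (sin 290°, cos 290°) = (-0.9397, 0.3420).
Slope in that direction = a·(-0.9397) + b·(0.3420) = 0.54666.
Apparent dip = arctan|0.54666| = 28.66° (true dip is 37.8°, so apparent ≤ true as expected).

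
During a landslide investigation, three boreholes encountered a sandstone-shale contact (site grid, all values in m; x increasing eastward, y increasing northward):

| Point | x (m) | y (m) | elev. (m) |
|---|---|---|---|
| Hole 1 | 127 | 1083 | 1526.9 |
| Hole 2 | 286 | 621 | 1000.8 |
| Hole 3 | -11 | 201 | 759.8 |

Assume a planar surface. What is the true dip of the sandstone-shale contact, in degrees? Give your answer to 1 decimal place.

47.6°

Let the plane be z = a·x + b·y + c.
Hole 2−Hole 1: 159a − 462b = −526.1;  Hole 3−Hole 1: −138a − 882b = −767.1.
Solving gives a = −0.53737, b = 0.95381.
Gradient magnitude |∇z| = √(a² + b²) = √(0.28877 + 0.90975) = 1.09477.
True dip = arctan(1.09477) = 47.6°, dipping toward SSE (azimuth ≈ 151°).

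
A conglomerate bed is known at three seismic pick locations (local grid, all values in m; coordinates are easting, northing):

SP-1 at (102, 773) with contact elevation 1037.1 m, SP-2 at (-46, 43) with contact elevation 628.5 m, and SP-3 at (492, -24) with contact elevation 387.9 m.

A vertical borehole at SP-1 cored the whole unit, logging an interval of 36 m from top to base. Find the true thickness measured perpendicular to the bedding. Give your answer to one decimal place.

29.0 m

Let the plane be z = a·easting + b·northing + c.
SP-2−SP-1: −148a − 730b = −408.6;  SP-3−SP-1: 390a − 797b = −649.2.
Solving gives a = −0.36821, b = 0.63438.
|∇z| = √(a²+b²) = 0.73349, so dip δ = arctan(0.73349) = 36.26°.
True thickness = vertical thickness × cos δ = 36 × cos 36.26° = 29.0 m.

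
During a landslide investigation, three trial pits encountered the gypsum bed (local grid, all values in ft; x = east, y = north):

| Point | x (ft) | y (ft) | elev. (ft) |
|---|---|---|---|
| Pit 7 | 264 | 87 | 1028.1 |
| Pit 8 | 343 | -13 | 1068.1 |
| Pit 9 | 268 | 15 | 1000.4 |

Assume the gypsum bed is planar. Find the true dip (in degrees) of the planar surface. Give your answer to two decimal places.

49.16°

Two edge vectors: Pit 7→Pit 8 = (79, -100, 40), Pit 7→Pit 9 = (4, -72, -27.7).
Normal n = (Pit 7→Pit 8) × (Pit 7→Pit 9) = (5650, 2348.3, -5288).
So ∂z/∂x = −n_x/n_z = 1.06846 and ∂z/∂y = −n_y/n_z = 0.44408.
Gradient magnitude |∇z| = √(a² + b²) = √(1.14160 + 0.19721) = 1.15707.
True dip = arctan(1.15707) = 49.16°, dipping toward WSW (azimuth ≈ 247°).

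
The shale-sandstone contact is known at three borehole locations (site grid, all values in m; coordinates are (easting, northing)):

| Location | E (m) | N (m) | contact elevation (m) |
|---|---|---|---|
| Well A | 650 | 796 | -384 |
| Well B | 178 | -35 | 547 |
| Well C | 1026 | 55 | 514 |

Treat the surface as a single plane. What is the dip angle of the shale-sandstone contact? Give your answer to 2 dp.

Two edge vectors: Well A→Well B = (-472, -831, 931), Well A→Well C = (376, -741, 898).
Normal n = (Well A→Well B) × (Well A→Well C) = (-56367, 773912, 662208).
So ∂z/∂E = −n_x/n_z = 0.08512 and ∂z/∂N = −n_y/n_z = −1.16868.
Gradient magnitude |∇z| = √(a² + b²) = √(0.00725 + 1.36582) = 1.17178.
True dip = arctan(1.17178) = 49.52°, dipping toward N (azimuth ≈ 356°).

49.52°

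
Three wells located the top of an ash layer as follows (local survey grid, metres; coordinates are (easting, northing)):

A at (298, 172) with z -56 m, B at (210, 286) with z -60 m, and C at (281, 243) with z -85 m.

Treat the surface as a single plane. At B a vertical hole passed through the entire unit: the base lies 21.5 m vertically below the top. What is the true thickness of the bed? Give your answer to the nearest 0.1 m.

15.9 m

Let the plane be z = a·E + b·N + c.
B−A: −88a + 114b = −4;  C−A: −17a + 71b = −29.
Solving gives a = −0.70116, b = −0.57633.
|∇z| = √(a²+b²) = 0.90763, so dip δ = arctan(0.90763) = 42.23°.
True thickness = vertical thickness × cos δ = 21.5 × cos 42.23° = 15.9 m.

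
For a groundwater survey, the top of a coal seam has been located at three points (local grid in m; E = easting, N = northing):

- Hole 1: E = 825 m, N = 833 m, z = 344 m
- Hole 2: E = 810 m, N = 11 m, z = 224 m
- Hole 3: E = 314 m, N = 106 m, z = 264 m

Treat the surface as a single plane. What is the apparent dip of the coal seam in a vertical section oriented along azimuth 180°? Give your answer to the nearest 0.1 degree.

Let the plane be z = a·E + b·N + c.
Hole 2−Hole 1: −15a − 822b = −120;  Hole 3−Hole 1: −511a − 727b = −80.
Solving gives a = −0.05250, b = 0.14694.
Unit vector along 180° is (sin 180°, cos 180°) = (0.0000, -1.0000).
Slope in that direction = a·(0.0000) + b·(-1.0000) = −0.14694.
Apparent dip = arctan|0.14694| = 8.4° (true dip is 8.9°, so apparent ≤ true as expected).

8.4°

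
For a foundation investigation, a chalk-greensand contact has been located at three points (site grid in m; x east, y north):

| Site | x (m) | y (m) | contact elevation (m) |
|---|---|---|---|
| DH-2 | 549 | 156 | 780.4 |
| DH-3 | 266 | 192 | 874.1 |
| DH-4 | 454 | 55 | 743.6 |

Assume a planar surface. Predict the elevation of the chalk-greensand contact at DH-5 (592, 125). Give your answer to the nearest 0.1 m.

750.8 m

Two edge vectors: DH-2→DH-3 = (-283, 36, 93.7), DH-2→DH-4 = (-95, -101, -36.8).
Normal n = (DH-2→DH-3) × (DH-2→DH-4) = (8138.9, -19315.9, 32003).
So ∂z/∂x = −n_x/n_z = −0.25432 and ∂z/∂y = −n_y/n_z = 0.60357.
Intercept c from DH-2: 780.4 + 139.62 − 94.16 = 825.86.
At (592, 125): z = −150.6 + 75.4 + 825.86 = 750.8 m.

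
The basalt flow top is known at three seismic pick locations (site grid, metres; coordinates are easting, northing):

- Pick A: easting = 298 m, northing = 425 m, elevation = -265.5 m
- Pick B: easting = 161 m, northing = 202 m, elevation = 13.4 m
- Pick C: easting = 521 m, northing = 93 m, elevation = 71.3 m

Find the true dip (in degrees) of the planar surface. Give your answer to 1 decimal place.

49.1°

Let the plane be z = a·easting + b·northing + c.
Pick B−Pick A: −137a − 223b = 278.9;  Pick C−Pick A: 223a − 332b = 336.8.
Solving gives a = −0.18368, b = −1.13783.
Gradient magnitude |∇z| = √(a² + b²) = √(0.03374 + 1.29466) = 1.15256.
True dip = arctan(1.15256) = 49.1°, dipping toward N (azimuth ≈ 009°).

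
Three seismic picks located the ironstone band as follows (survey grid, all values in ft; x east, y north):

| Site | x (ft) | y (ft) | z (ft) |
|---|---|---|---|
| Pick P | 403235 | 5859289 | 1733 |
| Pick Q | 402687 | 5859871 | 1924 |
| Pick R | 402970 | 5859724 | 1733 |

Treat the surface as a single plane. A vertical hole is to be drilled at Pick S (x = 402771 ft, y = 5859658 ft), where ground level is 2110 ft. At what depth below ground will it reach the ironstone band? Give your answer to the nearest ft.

141 ft

Two edge vectors: Pick P→Pick Q = (-548, 582, 191), Pick P→Pick R = (-265, 435, 0).
Normal n = (Pick P→Pick Q) × (Pick P→Pick R) = (-83085, -50615, -84150).
So ∂z/∂x = −n_x/n_z = −0.98734403 and ∂z/∂y = −n_y/n_z = −0.60148544.
Intercept c from Pick P: 1733 + 398131.67 + 3524277.04 = 3924141.71.
At (402771, 5859658): z_contact = −397673.5 − 3524499.0 + 3924141.71 = 1969.2 ft.
Depth below ground = 2110 − 1969.2 = 141 ft.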